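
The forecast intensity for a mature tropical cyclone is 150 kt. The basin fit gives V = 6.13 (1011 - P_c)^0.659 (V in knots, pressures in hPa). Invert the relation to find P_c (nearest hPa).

883 hPa

ΔP = (V / 6.13)^(1/0.659) = (150/6.13)^1.517.
150/6.13 = 24.470; 24.470^1.517 ≈ 127.99 hPa.
P_c = 1011 − 127.99 = 883.01 ≈ 883 hPa.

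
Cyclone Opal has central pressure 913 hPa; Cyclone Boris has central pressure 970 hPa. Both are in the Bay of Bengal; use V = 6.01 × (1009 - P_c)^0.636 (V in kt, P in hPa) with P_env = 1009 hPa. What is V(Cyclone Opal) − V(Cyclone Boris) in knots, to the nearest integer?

48 kt

Cyclone Opal: ΔP = 96; V ≈ 6.01 × 96^0.636 ≈ 109.55 kt.
Cyclone Boris: ΔP = 39; V ≈ 6.01 × 39^0.636 ≈ 61.77 kt.
Difference ≈ 109.55 − 61.77 = 47.78 → 48 kt.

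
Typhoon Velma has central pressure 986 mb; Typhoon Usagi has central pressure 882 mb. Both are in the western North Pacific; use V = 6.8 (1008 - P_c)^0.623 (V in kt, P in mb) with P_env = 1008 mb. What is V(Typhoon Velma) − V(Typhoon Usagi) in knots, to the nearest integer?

-92 kt

Typhoon Velma: ΔP = 22; V ≈ 6.8 × 22^0.623 ≈ 46.65 kt.
Typhoon Usagi: ΔP = 126; V ≈ 6.8 × 126^0.623 ≈ 138.37 kt.
Difference ≈ 46.65 − 138.37 = -91.72 → -92 kt.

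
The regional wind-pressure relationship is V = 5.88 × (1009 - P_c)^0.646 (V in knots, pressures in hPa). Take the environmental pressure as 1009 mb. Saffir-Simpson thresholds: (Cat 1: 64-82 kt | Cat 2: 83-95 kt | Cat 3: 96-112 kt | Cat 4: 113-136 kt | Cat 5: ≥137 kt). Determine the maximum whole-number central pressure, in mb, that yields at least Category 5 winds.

Category 5 begins at V = 137 kt.
Required ΔP = (137/5.88)^(1/0.646) = 23.299^1.548 ≈ 130.81 mb.
P_c ≤ 1009 − 130.81 = 878.19, so the highest integer P_c is 878 mb.

878 mb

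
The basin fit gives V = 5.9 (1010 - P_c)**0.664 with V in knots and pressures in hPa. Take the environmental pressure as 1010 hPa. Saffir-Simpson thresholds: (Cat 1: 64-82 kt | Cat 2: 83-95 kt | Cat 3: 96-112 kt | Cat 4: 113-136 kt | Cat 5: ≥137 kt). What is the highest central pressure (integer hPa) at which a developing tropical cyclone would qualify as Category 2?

Category 2 begins at V = 83 kt.
Required ΔP = (83/5.9)^(1/0.664) = 14.068^1.506 ≈ 53.61 hPa.
P_c ≤ 1010 − 53.61 = 956.39, so the highest integer P_c is 956 hPa.

956 hPa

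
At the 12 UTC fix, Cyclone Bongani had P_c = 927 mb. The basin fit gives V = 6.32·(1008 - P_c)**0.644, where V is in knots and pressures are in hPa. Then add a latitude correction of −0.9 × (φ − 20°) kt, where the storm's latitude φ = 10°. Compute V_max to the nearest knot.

116 kt

ΔP = 1008 − 927 = 81 mb.
81^0.644 ≈ 16.946.
V ≈ 6.32 × 16.946 ≈ 107.1 kt.
Latitude correction: −0.9 × (10 − 20) = 9 kt.
Corrected V ≈ 116.1 kt → 116 kt.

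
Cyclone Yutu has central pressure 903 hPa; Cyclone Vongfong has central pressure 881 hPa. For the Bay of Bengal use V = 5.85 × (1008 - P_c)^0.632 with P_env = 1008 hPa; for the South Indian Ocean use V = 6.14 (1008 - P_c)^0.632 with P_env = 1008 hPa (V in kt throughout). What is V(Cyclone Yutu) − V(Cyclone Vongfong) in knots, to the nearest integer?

-20 kt

Cyclone Yutu: ΔP = 105; V ≈ 5.85 × 105^0.632 ≈ 110.80 kt.
Cyclone Vongfong: ΔP = 127; V ≈ 6.14 × 127^0.632 ≈ 131.15 kt.
Difference ≈ 110.80 − 131.15 = -20.35 → -20 kt.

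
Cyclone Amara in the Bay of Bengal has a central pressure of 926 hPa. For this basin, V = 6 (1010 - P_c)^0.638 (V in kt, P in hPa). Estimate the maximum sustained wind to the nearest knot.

ΔP = 1010 − 926 = 84 hPa.
84^0.638 ≈ 16.892.
V ≈ 6 × 16.892 ≈ 101.4 kt.

101 kt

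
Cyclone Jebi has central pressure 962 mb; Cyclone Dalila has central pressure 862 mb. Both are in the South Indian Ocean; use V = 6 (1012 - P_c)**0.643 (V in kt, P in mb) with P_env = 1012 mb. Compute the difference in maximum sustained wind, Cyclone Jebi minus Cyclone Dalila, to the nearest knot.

Cyclone Jebi: ΔP = 50; V ≈ 6 × 50^0.643 ≈ 74.23 kt.
Cyclone Dalila: ΔP = 150; V ≈ 6 × 150^0.643 ≈ 150.45 kt.
Difference ≈ 74.23 − 150.45 = -76.22 → -76 kt.

-76 kt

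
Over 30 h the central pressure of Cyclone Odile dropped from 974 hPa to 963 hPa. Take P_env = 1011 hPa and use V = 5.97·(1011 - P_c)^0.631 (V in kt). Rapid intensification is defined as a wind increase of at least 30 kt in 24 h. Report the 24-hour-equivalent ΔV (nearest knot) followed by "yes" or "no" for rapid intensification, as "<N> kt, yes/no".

8 kt, no

V₁: ΔP = 37, V ≈ 5.97 × 37^0.631 ≈ 58.28 kt.
V₂: ΔP = 48, V ≈ 5.97 × 48^0.631 ≈ 68.68 kt.
ΔV over 30 h = 10.40 kt → 24 h equivalent = 10.40 × 24/30 ≈ 8.32 kt.
8 kt < 30 kt ⇒ not rapid intensification.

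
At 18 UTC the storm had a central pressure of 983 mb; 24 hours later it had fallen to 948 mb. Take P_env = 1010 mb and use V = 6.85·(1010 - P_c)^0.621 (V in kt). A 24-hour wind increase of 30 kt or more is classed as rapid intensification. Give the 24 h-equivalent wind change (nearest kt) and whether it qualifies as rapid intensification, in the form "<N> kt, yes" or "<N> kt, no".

V₁: ΔP = 27, V ≈ 6.85 × 27^0.621 ≈ 53.04 kt.
V₂: ΔP = 62, V ≈ 6.85 × 62^0.621 ≈ 88.87 kt.
ΔV over 24 h = 35.83 kt → 24 h equivalent = 35.83 × 24/24 ≈ 35.83 kt.
36 kt ≥ 30 kt ⇒ rapid intensification.

36 kt, yes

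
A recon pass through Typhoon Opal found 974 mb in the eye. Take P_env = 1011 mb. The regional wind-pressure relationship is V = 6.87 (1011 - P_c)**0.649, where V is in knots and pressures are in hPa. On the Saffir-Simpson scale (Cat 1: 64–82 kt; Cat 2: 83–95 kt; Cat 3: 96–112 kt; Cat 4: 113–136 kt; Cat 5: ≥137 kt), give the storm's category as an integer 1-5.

ΔP = 1011 − 974 = 37 mb.
V ≈ 6.87 × 37^0.649 = 6.87 × 10.42 ≈ 72 kt.
72 kt falls in the Category 1 band.

1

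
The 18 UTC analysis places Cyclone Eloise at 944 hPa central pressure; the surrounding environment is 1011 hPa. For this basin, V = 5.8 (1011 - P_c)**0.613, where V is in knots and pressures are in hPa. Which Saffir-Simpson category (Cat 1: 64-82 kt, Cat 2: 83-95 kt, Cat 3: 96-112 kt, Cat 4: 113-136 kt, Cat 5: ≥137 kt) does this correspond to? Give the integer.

ΔP = 1011 − 944 = 67 hPa.
V ≈ 5.8 × 67^0.613 = 5.8 × 13.16 ≈ 76 kt.
76 kt falls in the Category 1 band.

1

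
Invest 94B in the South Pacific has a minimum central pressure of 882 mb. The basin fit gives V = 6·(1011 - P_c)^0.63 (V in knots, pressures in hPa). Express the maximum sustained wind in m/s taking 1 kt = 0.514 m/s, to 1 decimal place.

ΔP = 1011 − 882 = 129 mb.
V ≈ 6 × 129^0.63 = 6 × 21.363 ≈ 128.181 kt.
128.181 × 0.514 ≈ 65.88 m/s → 65.9 m/s.

65.9 m/s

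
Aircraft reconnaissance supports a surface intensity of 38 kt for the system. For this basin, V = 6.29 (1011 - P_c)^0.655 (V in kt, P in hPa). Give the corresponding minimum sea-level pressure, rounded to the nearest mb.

ΔP = (V / 6.29)^(1/0.655) = (38/6.29)^1.527.
38/6.29 = 6.041; 6.041^1.527 ≈ 15.58 mb.
P_c = 1011 − 15.58 = 995.42 ≈ 995 mb.

995 mb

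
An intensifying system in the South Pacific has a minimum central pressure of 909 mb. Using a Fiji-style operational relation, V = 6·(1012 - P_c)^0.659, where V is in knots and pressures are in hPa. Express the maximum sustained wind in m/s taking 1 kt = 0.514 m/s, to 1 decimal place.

65.4 m/s

ΔP = 1012 − 909 = 103 mb.
V ≈ 6 × 103^0.659 = 6 × 21.206 ≈ 127.236 kt.
127.236 × 0.514 ≈ 65.40 m/s → 65.4 m/s.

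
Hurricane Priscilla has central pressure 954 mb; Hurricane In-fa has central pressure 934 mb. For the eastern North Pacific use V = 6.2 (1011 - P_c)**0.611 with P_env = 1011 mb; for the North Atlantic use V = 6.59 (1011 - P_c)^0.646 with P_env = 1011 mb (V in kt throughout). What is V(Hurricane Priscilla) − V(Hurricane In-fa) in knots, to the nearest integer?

Hurricane Priscilla: ΔP = 57; V ≈ 6.2 × 57^0.611 ≈ 73.32 kt.
Hurricane In-fa: ΔP = 77; V ≈ 6.59 × 77^0.646 ≈ 109.03 kt.
Difference ≈ 73.32 − 109.03 = -35.71 → -36 kt.

-36 kt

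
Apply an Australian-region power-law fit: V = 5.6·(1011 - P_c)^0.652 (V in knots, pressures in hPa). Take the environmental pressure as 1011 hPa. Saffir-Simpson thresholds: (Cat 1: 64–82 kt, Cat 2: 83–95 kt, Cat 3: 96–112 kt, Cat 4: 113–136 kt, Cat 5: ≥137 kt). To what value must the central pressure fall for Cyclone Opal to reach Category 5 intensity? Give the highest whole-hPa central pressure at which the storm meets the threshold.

876 hPa

Category 5 begins at V = 137 kt.
Required ΔP = (137/5.6)^(1/0.652) = 24.464^1.534 ≈ 134.79 hPa.
P_c ≤ 1011 − 134.79 = 876.21, so the highest integer P_c is 876 hPa.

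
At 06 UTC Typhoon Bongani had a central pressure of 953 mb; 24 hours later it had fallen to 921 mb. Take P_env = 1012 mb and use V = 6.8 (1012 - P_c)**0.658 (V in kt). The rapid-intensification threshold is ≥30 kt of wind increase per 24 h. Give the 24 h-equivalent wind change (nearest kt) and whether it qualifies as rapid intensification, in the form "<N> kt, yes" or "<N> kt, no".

33 kt, yes

V₁: ΔP = 59, V ≈ 6.8 × 59^0.658 ≈ 99.48 kt.
V₂: ΔP = 91, V ≈ 6.8 × 91^0.658 ≈ 132.30 kt.
ΔV over 24 h = 32.82 kt → 24 h equivalent = 32.82 × 24/24 ≈ 32.82 kt.
33 kt ≥ 30 kt ⇒ rapid intensification.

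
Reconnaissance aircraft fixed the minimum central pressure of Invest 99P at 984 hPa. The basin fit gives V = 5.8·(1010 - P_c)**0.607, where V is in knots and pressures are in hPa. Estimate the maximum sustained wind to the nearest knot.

42 kt

ΔP = 1010 − 984 = 26 hPa.
26^0.607 ≈ 7.226.
V ≈ 5.8 × 7.226 ≈ 41.9 kt.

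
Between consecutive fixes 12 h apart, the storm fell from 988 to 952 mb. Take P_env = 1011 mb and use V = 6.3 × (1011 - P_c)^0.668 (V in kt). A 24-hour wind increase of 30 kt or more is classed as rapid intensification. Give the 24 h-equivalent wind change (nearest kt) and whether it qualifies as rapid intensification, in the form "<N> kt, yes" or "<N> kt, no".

90 kt, yes

V₁: ΔP = 23, V ≈ 6.3 × 23^0.668 ≈ 51.17 kt.
V₂: ΔP = 59, V ≈ 6.3 × 59^0.668 ≈ 96.00 kt.
ΔV over 12 h = 44.83 kt → 24 h equivalent = 44.83 × 24/12 ≈ 89.66 kt.
90 kt ≥ 30 kt ⇒ rapid intensification.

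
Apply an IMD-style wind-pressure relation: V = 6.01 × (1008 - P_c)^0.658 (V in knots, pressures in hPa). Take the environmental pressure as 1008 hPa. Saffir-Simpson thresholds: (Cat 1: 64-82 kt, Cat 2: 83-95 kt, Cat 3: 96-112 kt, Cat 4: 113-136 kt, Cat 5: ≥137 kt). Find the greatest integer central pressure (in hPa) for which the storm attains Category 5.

Category 5 begins at V = 137 kt.
Required ΔP = (137/6.01)^(1/0.658) = 22.795^1.520 ≈ 115.77 hPa.
P_c ≤ 1008 − 115.77 = 892.23, so the highest integer P_c is 892 hPa.

892 hPa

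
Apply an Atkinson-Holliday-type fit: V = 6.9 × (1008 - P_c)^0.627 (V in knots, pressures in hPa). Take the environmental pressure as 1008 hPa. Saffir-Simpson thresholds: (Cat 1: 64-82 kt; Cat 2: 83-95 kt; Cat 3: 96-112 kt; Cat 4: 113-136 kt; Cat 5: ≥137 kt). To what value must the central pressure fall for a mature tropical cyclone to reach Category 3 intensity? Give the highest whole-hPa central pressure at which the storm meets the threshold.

941 hPa

Category 3 begins at V = 96 kt.
Required ΔP = (96/6.9)^(1/0.627) = 13.913^1.595 ≈ 66.63 hPa.
P_c ≤ 1008 − 66.63 = 941.37, so the highest integer P_c is 941 hPa.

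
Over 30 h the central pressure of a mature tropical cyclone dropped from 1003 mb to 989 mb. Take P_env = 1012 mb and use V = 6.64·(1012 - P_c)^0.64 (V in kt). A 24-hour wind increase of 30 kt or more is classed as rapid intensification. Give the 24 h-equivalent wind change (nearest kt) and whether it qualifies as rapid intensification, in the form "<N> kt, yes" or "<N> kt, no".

18 kt, no

V₁: ΔP = 9, V ≈ 6.64 × 9^0.64 ≈ 27.09 kt.
V₂: ΔP = 23, V ≈ 6.64 × 23^0.64 ≈ 49.39 kt.
ΔV over 30 h = 22.30 kt → 24 h equivalent = 22.30 × 24/30 ≈ 17.84 kt.
18 kt < 30 kt ⇒ not rapid intensification.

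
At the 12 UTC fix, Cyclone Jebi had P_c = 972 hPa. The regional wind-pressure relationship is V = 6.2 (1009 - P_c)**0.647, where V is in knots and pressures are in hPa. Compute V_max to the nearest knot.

ΔP = 1009 − 972 = 37 hPa.
37^0.647 ≈ 10.343.
V ≈ 6.2 × 10.343 ≈ 64.1 kt.

64 kt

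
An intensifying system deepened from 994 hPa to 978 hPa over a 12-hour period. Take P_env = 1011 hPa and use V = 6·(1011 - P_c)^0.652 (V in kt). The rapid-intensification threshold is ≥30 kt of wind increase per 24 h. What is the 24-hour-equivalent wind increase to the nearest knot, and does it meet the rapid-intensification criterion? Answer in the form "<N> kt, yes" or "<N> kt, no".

41 kt, yes

V₁: ΔP = 17, V ≈ 6 × 17^0.652 ≈ 38.05 kt.
V₂: ΔP = 33, V ≈ 6 × 33^0.652 ≈ 58.64 kt.
ΔV over 12 h = 20.59 kt → 24 h equivalent = 20.59 × 24/12 ≈ 41.18 kt.
41 kt ≥ 30 kt ⇒ rapid intensification.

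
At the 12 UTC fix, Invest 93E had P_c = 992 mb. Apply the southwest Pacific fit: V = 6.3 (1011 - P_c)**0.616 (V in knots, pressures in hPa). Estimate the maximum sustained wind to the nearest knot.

39 kt

ΔP = 1011 − 992 = 19 mb.
19^0.616 ≈ 6.134.
V ≈ 6.3 × 6.134 ≈ 38.6 kt.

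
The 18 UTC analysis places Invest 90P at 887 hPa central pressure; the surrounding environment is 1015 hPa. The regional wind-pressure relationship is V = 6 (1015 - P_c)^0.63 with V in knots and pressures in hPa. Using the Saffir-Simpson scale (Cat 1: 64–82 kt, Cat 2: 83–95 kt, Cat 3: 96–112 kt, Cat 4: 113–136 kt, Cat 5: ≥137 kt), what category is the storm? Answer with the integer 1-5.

ΔP = 1015 − 887 = 128 hPa.
V ≈ 6 × 128^0.63 = 6 × 21.26 ≈ 128 kt.
128 kt falls in the Category 4 band.

4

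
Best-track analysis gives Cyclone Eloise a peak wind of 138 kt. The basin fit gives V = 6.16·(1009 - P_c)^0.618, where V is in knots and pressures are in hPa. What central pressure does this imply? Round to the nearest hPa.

856 hPa

ΔP = (V / 6.16)^(1/0.618) = (138/6.16)^1.618.
138/6.16 = 22.403; 22.403^1.618 ≈ 153.09 hPa.
P_c = 1009 − 153.09 = 855.91 ≈ 856 hPa.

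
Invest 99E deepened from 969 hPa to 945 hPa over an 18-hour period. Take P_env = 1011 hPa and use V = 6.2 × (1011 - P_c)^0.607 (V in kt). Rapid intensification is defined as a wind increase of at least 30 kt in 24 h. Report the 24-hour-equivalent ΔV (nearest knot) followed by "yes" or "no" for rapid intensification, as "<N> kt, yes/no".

25 kt, no

V₁: ΔP = 42, V ≈ 6.2 × 42^0.607 ≈ 59.94 kt.
V₂: ΔP = 66, V ≈ 6.2 × 66^0.607 ≈ 78.86 kt.
ΔV over 18 h = 18.92 kt → 24 h equivalent = 18.92 × 24/18 ≈ 25.23 kt.
25 kt < 30 kt ⇒ not rapid intensification.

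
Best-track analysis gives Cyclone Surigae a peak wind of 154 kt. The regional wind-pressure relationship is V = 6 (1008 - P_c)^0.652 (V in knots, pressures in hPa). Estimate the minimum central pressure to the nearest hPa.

863 hPa

ΔP = (V / 6)^(1/0.652) = (154/6)^1.534.
154/6 = 25.667; 25.667^1.534 ≈ 145.08 hPa.
P_c = 1008 − 145.08 = 862.92 ≈ 863 hPa.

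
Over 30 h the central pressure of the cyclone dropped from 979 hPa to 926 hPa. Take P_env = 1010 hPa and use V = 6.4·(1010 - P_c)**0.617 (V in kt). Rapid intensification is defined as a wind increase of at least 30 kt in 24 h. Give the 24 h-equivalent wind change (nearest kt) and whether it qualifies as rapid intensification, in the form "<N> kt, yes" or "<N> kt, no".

V₁: ΔP = 31, V ≈ 6.4 × 31^0.617 ≈ 53.25 kt.
V₂: ΔP = 84, V ≈ 6.4 × 84^0.617 ≈ 98.51 kt.
ΔV over 30 h = 45.26 kt → 24 h equivalent = 45.26 × 24/30 ≈ 36.21 kt.
36 kt ≥ 30 kt ⇒ rapid intensification.

36 kt, yes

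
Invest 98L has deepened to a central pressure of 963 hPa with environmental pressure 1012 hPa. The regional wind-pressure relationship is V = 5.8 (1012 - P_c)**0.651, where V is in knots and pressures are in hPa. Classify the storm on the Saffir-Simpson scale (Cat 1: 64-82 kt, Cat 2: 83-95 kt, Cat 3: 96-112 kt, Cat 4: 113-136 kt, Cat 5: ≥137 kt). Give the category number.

1

ΔP = 1012 − 963 = 49 hPa.
V ≈ 5.8 × 49^0.651 = 5.8 × 12.60 ≈ 73 kt.
73 kt falls in the Category 1 band.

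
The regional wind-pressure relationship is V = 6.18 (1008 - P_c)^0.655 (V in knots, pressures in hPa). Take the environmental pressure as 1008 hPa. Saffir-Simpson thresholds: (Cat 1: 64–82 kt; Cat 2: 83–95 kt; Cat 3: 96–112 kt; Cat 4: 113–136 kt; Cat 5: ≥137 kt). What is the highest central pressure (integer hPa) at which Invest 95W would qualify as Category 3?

942 hPa

Category 3 begins at V = 96 kt.
Required ΔP = (96/6.18)^(1/0.655) = 15.534^1.527 ≈ 65.88 hPa.
P_c ≤ 1008 − 65.88 = 942.12, so the highest integer P_c is 942 hPa.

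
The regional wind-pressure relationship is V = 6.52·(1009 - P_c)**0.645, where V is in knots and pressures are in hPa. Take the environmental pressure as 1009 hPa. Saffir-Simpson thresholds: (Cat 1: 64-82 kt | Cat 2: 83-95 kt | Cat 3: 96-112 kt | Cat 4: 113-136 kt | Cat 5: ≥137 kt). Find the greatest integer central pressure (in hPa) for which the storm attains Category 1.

974 hPa

Category 1 begins at V = 64 kt.
Required ΔP = (64/6.52)^(1/0.645) = 9.816^1.550 ≈ 34.50 hPa.
P_c ≤ 1009 − 34.50 = 974.50, so the highest integer P_c is 974 hPa.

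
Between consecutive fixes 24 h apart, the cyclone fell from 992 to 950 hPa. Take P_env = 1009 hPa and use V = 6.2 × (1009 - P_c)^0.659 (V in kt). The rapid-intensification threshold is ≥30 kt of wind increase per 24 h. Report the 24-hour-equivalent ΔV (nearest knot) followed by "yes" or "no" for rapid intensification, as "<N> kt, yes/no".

V₁: ΔP = 17, V ≈ 6.2 × 17^0.659 ≈ 40.11 kt.
V₂: ΔP = 59, V ≈ 6.2 × 59^0.659 ≈ 91.07 kt.
ΔV over 24 h = 50.96 kt → 24 h equivalent = 50.96 × 24/24 ≈ 50.96 kt.
51 kt ≥ 30 kt ⇒ rapid intensification.

51 kt, yes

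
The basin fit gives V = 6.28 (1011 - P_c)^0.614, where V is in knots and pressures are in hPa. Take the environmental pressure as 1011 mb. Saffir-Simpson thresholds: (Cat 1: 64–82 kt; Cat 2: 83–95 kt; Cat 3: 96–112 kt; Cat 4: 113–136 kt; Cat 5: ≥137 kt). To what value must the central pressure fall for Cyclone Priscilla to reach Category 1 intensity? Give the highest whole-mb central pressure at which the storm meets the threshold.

Category 1 begins at V = 64 kt.
Required ΔP = (64/6.28)^(1/0.614) = 10.191^1.629 ≈ 43.86 mb.
P_c ≤ 1011 − 43.86 = 967.14, so the highest integer P_c is 967 mb.

967 mb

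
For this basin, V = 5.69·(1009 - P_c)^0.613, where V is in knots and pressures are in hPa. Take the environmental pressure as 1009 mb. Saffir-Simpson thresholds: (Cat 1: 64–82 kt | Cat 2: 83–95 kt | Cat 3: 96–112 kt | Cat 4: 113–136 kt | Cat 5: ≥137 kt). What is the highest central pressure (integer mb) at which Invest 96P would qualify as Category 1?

Category 1 begins at V = 64 kt.
Required ΔP = (64/5.69)^(1/0.613) = 11.248^1.631 ≈ 51.84 mb.
P_c ≤ 1009 − 51.84 = 957.16, so the highest integer P_c is 957 mb.

957 mb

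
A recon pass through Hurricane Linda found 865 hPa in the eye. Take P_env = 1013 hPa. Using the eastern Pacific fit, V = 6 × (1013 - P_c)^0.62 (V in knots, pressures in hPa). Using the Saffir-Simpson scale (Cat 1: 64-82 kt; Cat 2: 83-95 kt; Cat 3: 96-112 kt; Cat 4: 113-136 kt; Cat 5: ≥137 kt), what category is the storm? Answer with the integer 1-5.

ΔP = 1013 − 865 = 148 hPa.
V ≈ 6 × 148^0.62 = 6 × 22.16 ≈ 133 kt.
133 kt falls in the Category 4 band.

4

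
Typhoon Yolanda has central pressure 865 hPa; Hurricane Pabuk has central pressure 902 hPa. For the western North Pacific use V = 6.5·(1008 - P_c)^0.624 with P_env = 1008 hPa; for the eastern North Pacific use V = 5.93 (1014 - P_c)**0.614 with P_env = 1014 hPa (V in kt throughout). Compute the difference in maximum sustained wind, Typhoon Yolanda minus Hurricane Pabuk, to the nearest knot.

Typhoon Yolanda: ΔP = 143; V ≈ 6.5 × 143^0.624 ≈ 143.83 kt.
Hurricane Pabuk: ΔP = 112; V ≈ 5.93 × 112^0.614 ≈ 107.47 kt.
Difference ≈ 143.83 − 107.47 = 36.36 → 36 kt.

36 kt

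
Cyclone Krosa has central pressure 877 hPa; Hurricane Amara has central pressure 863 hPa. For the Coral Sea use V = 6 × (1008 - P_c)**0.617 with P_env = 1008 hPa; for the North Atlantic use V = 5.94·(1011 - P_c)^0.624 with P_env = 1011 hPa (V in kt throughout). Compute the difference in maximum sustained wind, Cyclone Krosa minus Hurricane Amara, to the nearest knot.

Cyclone Krosa: ΔP = 131; V ≈ 6 × 131^0.617 ≈ 121.48 kt.
Hurricane Amara: ΔP = 148; V ≈ 5.94 × 148^0.624 ≈ 134.29 kt.
Difference ≈ 121.48 − 134.29 = -12.81 → -13 kt.

-13 kt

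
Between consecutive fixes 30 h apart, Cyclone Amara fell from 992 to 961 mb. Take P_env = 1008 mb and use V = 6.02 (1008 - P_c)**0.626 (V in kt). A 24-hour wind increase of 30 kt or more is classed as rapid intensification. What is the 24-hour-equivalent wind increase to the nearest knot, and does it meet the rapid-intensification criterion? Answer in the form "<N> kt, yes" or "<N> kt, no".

V₁: ΔP = 16, V ≈ 6.02 × 16^0.626 ≈ 34.15 kt.
V₂: ΔP = 47, V ≈ 6.02 × 47^0.626 ≈ 67.04 kt.
ΔV over 30 h = 32.89 kt → 24 h equivalent = 32.89 × 24/30 ≈ 26.31 kt.
26 kt < 30 kt ⇒ not rapid intensification.

26 kt, no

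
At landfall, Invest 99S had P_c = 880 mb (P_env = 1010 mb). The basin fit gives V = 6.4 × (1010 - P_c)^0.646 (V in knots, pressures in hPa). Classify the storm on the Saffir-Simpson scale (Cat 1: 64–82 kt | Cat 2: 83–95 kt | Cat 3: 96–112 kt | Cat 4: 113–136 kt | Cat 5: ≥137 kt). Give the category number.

5

ΔP = 1010 − 880 = 130 mb.
V ≈ 6.4 × 130^0.646 = 6.4 × 23.21 ≈ 149 kt.
149 kt falls in the Category 5 band.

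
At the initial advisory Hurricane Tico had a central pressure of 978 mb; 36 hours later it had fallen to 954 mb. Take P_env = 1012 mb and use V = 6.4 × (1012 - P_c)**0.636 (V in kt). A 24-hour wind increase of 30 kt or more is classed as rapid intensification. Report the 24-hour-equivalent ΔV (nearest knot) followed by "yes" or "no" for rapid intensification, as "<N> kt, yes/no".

V₁: ΔP = 34, V ≈ 6.4 × 34^0.636 ≈ 60.28 kt.
V₂: ΔP = 58, V ≈ 6.4 × 58^0.636 ≈ 84.67 kt.
ΔV over 36 h = 24.39 kt → 24 h equivalent = 24.39 × 24/36 ≈ 16.26 kt.
16 kt < 30 kt ⇒ not rapid intensification.

16 kt, no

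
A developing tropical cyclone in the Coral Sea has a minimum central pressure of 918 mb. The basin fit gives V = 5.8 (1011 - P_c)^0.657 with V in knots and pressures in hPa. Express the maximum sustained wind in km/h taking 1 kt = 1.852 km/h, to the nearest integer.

ΔP = 1011 − 918 = 93 mb.
V ≈ 5.8 × 93^0.657 = 5.8 × 19.647 ≈ 113.952 kt.
113.952 × 1.852 ≈ 211.04 km/h → 211 km/h.

211 km/h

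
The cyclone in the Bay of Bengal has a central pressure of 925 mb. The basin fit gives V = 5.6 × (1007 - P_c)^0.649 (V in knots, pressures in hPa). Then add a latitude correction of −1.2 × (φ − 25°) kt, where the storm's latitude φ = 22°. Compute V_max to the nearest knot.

ΔP = 1007 − 925 = 82 mb.
82^0.649 ≈ 17.461.
V ≈ 5.6 × 17.461 ≈ 97.8 kt.
Latitude correction: −1.2 × (22 − 25) = 3.6 kt.
Corrected V ≈ 101.4 kt → 101 kt.

101 kt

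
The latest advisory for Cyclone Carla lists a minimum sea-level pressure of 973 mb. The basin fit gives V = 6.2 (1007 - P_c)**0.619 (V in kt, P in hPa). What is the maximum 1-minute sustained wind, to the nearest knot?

ΔP = 1007 − 973 = 34 mb.
34^0.619 ≈ 8.871.
V ≈ 6.2 × 8.871 ≈ 55.0 kt.

55 kt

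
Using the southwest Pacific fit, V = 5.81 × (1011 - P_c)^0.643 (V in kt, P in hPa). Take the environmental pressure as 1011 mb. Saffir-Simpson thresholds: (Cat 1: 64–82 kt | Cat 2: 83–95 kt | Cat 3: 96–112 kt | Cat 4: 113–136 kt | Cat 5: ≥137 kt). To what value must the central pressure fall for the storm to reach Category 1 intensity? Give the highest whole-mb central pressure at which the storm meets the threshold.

969 mb

Category 1 begins at V = 64 kt.
Required ΔP = (64/5.81)^(1/0.643) = 11.015^1.555 ≈ 41.74 mb.
P_c ≤ 1011 − 41.74 = 969.26, so the highest integer P_c is 969 mb.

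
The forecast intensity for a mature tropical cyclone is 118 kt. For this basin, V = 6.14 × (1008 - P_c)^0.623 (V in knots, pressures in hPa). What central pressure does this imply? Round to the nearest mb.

ΔP = (V / 6.14)^(1/0.623) = (118/6.14)^1.605.
118/6.14 = 19.218; 19.218^1.605 ≈ 114.96 mb.
P_c = 1008 − 114.96 = 893.04 ≈ 893 mb.

893 mb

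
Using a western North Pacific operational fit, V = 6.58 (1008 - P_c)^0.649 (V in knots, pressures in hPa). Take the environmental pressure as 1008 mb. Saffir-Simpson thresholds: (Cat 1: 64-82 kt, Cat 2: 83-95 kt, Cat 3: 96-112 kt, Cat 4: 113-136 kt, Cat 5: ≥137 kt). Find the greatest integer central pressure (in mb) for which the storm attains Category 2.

958 mb

Category 2 begins at V = 83 kt.
Required ΔP = (83/6.58)^(1/0.649) = 12.614^1.541 ≈ 49.69 mb.
P_c ≤ 1008 − 49.69 = 958.31, so the highest integer P_c is 958 mb.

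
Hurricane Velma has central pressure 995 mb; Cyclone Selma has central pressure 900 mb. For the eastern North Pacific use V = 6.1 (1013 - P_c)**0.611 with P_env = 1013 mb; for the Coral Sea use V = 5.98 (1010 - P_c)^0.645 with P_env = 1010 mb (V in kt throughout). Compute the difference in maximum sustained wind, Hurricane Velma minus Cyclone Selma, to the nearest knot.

Hurricane Velma: ΔP = 18; V ≈ 6.1 × 18^0.611 ≈ 35.67 kt.
Cyclone Selma: ΔP = 110; V ≈ 5.98 × 110^0.645 ≈ 123.99 kt.
Difference ≈ 35.67 − 123.99 = -88.32 → -88 kt.

-88 kt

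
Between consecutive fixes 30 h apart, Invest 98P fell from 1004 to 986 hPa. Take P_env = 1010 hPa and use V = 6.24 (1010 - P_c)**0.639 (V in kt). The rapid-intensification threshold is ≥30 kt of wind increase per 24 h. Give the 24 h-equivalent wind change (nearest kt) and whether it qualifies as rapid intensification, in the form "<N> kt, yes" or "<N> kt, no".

V₁: ΔP = 6, V ≈ 6.24 × 6^0.639 ≈ 19.61 kt.
V₂: ΔP = 24, V ≈ 6.24 × 24^0.639 ≈ 47.55 kt.
ΔV over 30 h = 27.94 kt → 24 h equivalent = 27.94 × 24/30 ≈ 22.35 kt.
22 kt < 30 kt ⇒ not rapid intensification.

22 kt, no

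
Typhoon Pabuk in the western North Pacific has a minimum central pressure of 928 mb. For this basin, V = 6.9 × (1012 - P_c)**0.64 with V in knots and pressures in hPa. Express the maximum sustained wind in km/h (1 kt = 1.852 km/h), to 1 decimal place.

217.8 km/h

ΔP = 1012 − 928 = 84 mb.
V ≈ 6.9 × 84^0.64 = 6.9 × 17.043 ≈ 117.595 kt.
117.595 × 1.852 ≈ 217.79 km/h → 217.8 km/h.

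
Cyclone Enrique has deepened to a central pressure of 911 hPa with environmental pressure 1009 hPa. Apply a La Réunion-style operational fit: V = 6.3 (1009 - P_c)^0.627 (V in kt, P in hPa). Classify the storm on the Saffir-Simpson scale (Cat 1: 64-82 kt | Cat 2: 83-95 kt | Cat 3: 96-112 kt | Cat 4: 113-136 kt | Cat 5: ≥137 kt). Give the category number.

ΔP = 1009 − 911 = 98 hPa.
V ≈ 6.3 × 98^0.627 = 6.3 × 17.72 ≈ 112 kt.
112 kt falls in the Category 3 band.

3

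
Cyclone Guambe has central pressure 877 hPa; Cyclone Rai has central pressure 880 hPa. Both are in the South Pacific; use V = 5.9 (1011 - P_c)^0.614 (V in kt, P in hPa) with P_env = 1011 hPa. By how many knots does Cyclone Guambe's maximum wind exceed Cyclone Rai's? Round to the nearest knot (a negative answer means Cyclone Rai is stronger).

2 kt

Cyclone Guambe: ΔP = 134; V ≈ 5.9 × 134^0.614 ≈ 119.37 kt.
Cyclone Rai: ΔP = 131; V ≈ 5.9 × 131^0.614 ≈ 117.72 kt.
Difference ≈ 119.37 − 117.72 = 1.65 → 2 kt.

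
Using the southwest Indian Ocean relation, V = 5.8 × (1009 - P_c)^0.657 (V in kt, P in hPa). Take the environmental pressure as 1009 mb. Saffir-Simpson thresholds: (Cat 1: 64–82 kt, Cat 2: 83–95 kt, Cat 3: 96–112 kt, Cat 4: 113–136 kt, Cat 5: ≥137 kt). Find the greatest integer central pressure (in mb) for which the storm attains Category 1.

970 mb

Category 1 begins at V = 64 kt.
Required ΔP = (64/5.8)^(1/0.657) = 11.034^1.522 ≈ 38.65 mb.
P_c ≤ 1009 − 38.65 = 970.35, so the highest integer P_c is 970 mb.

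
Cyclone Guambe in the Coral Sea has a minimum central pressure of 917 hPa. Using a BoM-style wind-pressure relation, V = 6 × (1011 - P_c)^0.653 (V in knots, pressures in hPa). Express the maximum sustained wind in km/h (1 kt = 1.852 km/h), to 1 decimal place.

215.9 km/h

ΔP = 1011 − 917 = 94 hPa.
V ≈ 6 × 94^0.653 = 6 × 19.429 ≈ 116.575 kt.
116.575 × 1.852 ≈ 215.90 km/h → 215.9 km/h.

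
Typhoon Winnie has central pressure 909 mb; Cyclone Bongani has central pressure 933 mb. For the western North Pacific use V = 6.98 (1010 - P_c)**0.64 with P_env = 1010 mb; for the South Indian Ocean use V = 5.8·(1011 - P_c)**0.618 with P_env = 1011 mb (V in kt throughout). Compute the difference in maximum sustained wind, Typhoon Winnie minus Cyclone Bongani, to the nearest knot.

Typhoon Winnie: ΔP = 101; V ≈ 6.98 × 101^0.64 ≈ 133.85 kt.
Cyclone Bongani: ΔP = 78; V ≈ 5.8 × 78^0.618 ≈ 85.65 kt.
Difference ≈ 133.85 − 85.65 = 48.20 → 48 kt.

48 kt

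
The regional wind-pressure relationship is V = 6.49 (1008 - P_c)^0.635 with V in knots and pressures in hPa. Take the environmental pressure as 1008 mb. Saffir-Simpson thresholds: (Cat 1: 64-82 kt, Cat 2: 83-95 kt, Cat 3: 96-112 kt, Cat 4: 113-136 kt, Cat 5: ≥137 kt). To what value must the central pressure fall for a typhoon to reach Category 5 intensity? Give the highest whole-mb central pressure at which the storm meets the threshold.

886 mb

Category 5 begins at V = 137 kt.
Required ΔP = (137/6.49)^(1/0.635) = 21.109^1.575 ≈ 121.84 mb.
P_c ≤ 1008 − 121.84 = 886.16, so the highest integer P_c is 886 mb.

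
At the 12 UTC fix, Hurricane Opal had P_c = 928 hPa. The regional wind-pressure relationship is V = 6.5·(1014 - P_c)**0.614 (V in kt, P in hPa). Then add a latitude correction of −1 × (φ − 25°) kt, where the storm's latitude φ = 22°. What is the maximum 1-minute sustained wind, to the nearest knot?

ΔP = 1014 − 928 = 86 hPa.
86^0.614 ≈ 15.409.
V ≈ 6.5 × 15.409 ≈ 100.2 kt.
Latitude correction: −1 × (22 − 25) = 3 kt.
Corrected V ≈ 103.2 kt → 103 kt.

103 kt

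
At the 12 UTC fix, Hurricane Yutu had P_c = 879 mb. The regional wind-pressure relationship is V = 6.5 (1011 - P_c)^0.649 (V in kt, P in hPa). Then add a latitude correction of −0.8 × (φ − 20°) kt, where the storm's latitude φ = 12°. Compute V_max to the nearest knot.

161 kt

ΔP = 1011 − 879 = 132 mb.
132^0.649 ≈ 23.782.
V ≈ 6.5 × 23.782 ≈ 154.6 kt.
Latitude correction: −0.8 × (12 − 20) = 6.4 kt.
Corrected V ≈ 161 kt → 161 kt.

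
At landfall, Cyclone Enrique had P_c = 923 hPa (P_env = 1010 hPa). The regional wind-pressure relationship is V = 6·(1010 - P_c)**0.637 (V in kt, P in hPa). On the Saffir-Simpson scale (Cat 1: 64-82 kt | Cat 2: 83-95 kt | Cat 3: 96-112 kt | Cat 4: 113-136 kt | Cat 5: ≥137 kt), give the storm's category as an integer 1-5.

ΔP = 1010 − 923 = 87 hPa.
V ≈ 6 × 87^0.637 = 6 × 17.20 ≈ 103 kt.
103 kt falls in the Category 3 band.

3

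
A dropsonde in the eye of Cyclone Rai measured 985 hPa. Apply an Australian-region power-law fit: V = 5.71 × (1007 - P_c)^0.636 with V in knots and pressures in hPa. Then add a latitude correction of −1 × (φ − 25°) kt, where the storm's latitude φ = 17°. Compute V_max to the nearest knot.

49 kt

ΔP = 1007 − 985 = 22 hPa.
22^0.636 ≈ 7.141.
V ≈ 5.71 × 7.141 ≈ 40.8 kt.
Latitude correction: −1 × (17 − 25) = 8 kt.
Corrected V ≈ 48.8 kt → 49 kt.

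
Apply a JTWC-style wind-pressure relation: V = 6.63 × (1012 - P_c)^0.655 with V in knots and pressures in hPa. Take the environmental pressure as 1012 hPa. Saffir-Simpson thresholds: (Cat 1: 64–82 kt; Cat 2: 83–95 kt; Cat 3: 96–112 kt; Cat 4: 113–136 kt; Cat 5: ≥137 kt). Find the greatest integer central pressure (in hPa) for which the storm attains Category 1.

Category 1 begins at V = 64 kt.
Required ΔP = (64/6.63)^(1/0.655) = 9.653^1.527 ≈ 31.86 hPa.
P_c ≤ 1012 − 31.86 = 980.14, so the highest integer P_c is 980 hPa.

980 hPa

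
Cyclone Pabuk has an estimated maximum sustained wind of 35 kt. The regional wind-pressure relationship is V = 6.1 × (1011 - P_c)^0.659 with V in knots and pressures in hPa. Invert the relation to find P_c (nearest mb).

ΔP = (V / 6.1)^(1/0.659) = (35/6.1)^1.517.
35/6.1 = 5.738; 5.738^1.517 ≈ 14.17 mb.
P_c = 1011 − 14.17 = 996.83 ≈ 997 mb.

997 mb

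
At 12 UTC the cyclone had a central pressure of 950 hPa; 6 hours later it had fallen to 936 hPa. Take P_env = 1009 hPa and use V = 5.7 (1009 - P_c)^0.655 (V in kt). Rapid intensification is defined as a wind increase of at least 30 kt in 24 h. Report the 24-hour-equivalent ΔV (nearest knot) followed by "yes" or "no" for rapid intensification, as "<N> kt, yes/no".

V₁: ΔP = 59, V ≈ 5.7 × 59^0.655 ≈ 82.37 kt.
V₂: ΔP = 73, V ≈ 5.7 × 73^0.655 ≈ 94.70 kt.
ΔV over 6 h = 12.33 kt → 24 h equivalent = 12.33 × 24/6 ≈ 49.32 kt.
49 kt ≥ 30 kt ⇒ rapid intensification.

49 kt, yes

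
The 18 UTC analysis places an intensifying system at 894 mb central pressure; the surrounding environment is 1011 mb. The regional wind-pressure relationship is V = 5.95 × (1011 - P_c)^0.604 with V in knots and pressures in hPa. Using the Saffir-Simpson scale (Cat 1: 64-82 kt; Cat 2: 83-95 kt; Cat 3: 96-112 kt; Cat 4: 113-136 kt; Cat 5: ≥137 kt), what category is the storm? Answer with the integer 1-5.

ΔP = 1011 − 894 = 117 mb.
V ≈ 5.95 × 117^0.604 = 5.95 × 17.75 ≈ 106 kt.
106 kt falls in the Category 3 band.

3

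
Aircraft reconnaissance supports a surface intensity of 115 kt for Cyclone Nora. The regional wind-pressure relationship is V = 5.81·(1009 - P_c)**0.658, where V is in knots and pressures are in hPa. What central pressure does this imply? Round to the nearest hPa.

ΔP = (V / 5.81)^(1/0.658) = (115/5.81)^1.520.
115/5.81 = 19.793; 19.793^1.520 ≈ 93.41 hPa.
P_c = 1009 − 93.41 = 915.59 ≈ 916 hPa.

916 hPa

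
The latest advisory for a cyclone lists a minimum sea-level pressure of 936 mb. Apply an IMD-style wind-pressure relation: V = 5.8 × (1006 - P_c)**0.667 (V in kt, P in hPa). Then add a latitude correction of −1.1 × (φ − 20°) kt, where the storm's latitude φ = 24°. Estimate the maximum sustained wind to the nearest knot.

ΔP = 1006 − 936 = 70 mb.
70^0.667 ≈ 17.009.
V ≈ 5.8 × 17.009 ≈ 98.7 kt.
Latitude correction: −1.1 × (24 − 20) = -4.4 kt.
Corrected V ≈ 94.3 kt → 94 kt.

94 kt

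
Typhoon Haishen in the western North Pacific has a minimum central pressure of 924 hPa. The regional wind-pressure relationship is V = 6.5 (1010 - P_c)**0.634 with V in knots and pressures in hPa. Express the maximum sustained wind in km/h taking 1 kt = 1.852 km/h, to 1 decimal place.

ΔP = 1010 − 924 = 86 hPa.
V ≈ 6.5 × 86^0.634 = 6.5 × 16.845 ≈ 109.493 kt.
109.493 × 1.852 ≈ 202.78 km/h → 202.8 km/h.

202.8 km/h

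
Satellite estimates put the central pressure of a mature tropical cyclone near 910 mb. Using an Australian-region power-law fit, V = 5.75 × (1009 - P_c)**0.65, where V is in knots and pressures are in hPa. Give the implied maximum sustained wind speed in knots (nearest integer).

114 kt

ΔP = 1009 − 910 = 99 mb.
99^0.65 ≈ 19.823.
V ≈ 5.75 × 19.823 ≈ 114.0 kt.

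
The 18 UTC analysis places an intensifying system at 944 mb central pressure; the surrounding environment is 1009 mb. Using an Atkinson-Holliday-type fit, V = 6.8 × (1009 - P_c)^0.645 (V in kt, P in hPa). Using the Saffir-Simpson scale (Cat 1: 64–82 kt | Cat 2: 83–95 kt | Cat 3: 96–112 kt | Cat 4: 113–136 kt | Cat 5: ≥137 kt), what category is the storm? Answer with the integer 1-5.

ΔP = 1009 − 944 = 65 mb.
V ≈ 6.8 × 65^0.645 = 6.8 × 14.77 ≈ 100 kt.
100 kt falls in the Category 3 band.

3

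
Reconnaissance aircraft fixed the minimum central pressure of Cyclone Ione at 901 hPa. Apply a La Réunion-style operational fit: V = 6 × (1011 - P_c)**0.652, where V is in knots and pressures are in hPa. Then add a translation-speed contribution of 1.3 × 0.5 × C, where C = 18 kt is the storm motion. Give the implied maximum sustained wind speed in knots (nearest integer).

140 kt

ΔP = 1011 − 901 = 110 hPa.
110^0.652 ≈ 21.428.
V ≈ 6 × 21.428 ≈ 128.6 kt.
Translation term: 1.3 × 0.5 × 18 = 11.7 kt.
Corrected V ≈ 140.3 kt → 140 kt.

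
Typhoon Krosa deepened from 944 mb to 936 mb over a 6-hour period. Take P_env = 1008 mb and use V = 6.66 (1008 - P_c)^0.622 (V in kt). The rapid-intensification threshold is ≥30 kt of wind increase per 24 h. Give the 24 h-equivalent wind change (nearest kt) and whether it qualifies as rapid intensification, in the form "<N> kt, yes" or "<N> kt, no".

V₁: ΔP = 64, V ≈ 6.66 × 64^0.622 ≈ 88.49 kt.
V₂: ΔP = 72, V ≈ 6.66 × 72^0.622 ≈ 95.22 kt.
ΔV over 6 h = 6.73 kt → 24 h equivalent = 6.73 × 24/6 ≈ 26.92 kt.
27 kt < 30 kt ⇒ not rapid intensification.

27 kt, no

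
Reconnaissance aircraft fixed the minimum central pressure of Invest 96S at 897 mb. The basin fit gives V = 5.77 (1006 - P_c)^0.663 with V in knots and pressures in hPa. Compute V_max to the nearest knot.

ΔP = 1006 − 897 = 109 mb.
109^0.663 ≈ 22.429.
V ≈ 5.77 × 22.429 ≈ 129.4 kt.

129 kt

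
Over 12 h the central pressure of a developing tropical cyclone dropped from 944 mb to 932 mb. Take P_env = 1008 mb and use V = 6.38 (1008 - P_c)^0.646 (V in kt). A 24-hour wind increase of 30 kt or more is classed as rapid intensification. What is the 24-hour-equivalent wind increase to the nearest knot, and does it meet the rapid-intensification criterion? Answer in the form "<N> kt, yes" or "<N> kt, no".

V₁: ΔP = 64, V ≈ 6.38 × 64^0.646 ≈ 93.67 kt.
V₂: ΔP = 76, V ≈ 6.38 × 76^0.646 ≈ 104.67 kt.
ΔV over 12 h = 11.00 kt → 24 h equivalent = 11.00 × 24/12 ≈ 22.00 kt.
22 kt < 30 kt ⇒ not rapid intensification.

22 kt, no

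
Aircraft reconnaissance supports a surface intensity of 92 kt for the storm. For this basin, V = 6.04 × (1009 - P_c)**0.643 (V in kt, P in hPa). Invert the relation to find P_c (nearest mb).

940 mb

ΔP = (V / 6.04)^(1/0.643) = (92/6.04)^1.555.
92/6.04 = 15.232; 15.232^1.555 ≈ 69.09 mb.
P_c = 1009 − 69.09 = 939.91 ≈ 940 mb.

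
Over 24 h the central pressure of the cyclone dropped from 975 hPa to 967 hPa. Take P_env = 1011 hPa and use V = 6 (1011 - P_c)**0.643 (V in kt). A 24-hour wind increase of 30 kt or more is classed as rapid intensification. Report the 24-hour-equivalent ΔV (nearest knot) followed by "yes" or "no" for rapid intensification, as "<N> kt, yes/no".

8 kt, no

V₁: ΔP = 36, V ≈ 6 × 36^0.643 ≈ 60.10 kt.
V₂: ΔP = 44, V ≈ 6 × 44^0.643 ≈ 68.37 kt.
ΔV over 24 h = 8.27 kt → 24 h equivalent = 8.27 × 24/24 ≈ 8.27 kt.
8 kt < 30 kt ⇒ not rapid intensification.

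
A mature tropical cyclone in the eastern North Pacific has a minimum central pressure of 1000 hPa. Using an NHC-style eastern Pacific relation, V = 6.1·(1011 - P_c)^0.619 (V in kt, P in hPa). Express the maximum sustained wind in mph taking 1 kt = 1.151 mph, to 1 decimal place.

31.0 mph

ΔP = 1011 − 1000 = 11 hPa.
V ≈ 6.1 × 11^0.619 = 6.1 × 4.412 ≈ 26.912 kt.
26.912 × 1.151 ≈ 30.98 mph → 31.0 mph.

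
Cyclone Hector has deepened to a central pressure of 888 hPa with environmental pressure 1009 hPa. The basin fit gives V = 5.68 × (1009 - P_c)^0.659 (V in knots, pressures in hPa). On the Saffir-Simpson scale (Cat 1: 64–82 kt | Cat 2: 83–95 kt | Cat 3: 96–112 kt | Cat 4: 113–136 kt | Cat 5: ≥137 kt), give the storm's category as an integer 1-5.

4

ΔP = 1009 − 888 = 121 hPa.
V ≈ 5.68 × 121^0.659 = 5.68 × 23.58 ≈ 134 kt.
134 kt falls in the Category 4 band.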